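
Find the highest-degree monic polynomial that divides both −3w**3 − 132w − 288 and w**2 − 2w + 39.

1

By polynomial division,
  −3w**3 − 132w − 288 = (−3w − 6)(w**2 − 2w + 39) + (−27w − 54)
  w**2 − 2w + 39 = (−(1/27)w + 4/27)(−27w − 54) + (47)
  −27w − 54 = (−(27/47)w − 54/47)(47) + (0)
The last nonzero remainder is the constant 47, so the polynomials are coprime and gcd = 1.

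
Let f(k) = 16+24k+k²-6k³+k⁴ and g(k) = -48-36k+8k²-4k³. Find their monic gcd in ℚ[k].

1+k

Repeated division with remainder:
  k⁴-6k³+k²+24k+16 = (-(1/4)k+1)(-4k³+8k²-36k-48) + (-16k²+48k+64)
  -4k³+8k²-36k-48 = ((1/4)k+1/4)(-16k²+48k+64) + (-64k-64)
  -16k²+48k+64 = ((1/4)k-1)(-64k-64) + (0)
Last nonzero remainder: -64k-64. Dividing through by -64 gives the monic gcd k+1.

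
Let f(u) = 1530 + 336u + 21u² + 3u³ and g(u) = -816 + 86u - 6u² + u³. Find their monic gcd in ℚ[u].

102 + 2u + u²

Apply the Euclidean algorithm:
  3u³ + 21u² + 336u + 1530 = (3)(u³ - 6u² + 86u - 816) + (39u² + 78u + 3978)
  u³ - 6u² + 86u - 816 = ((1/39)u - 8/39)(39u² + 78u + 3978) + (0)
Last nonzero remainder: 39u² + 78u + 3978. Dividing through by 39 gives the monic gcd u² + 2u + 102.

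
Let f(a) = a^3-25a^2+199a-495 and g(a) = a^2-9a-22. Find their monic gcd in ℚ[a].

a-11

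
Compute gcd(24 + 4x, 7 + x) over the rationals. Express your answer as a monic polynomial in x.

1

By polynomial division,
  4x + 24 = (4)(x + 7) + (−4)
  x + 7 = (−(1/4)x − 7/4)(−4) + (0)
The last nonzero remainder is the constant −4, so the polynomials are coprime and gcd = 1.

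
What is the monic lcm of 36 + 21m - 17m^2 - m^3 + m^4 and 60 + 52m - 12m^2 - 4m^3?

Apply the Euclidean algorithm:
  m^4 - m^3 - 17m^2 + 21m + 36 = (-(1/4)m + 1)(-4m^3 - 12m^2 + 52m + 60) + (8m^2 - 16m - 24)
  -4m^3 - 12m^2 + 52m + 60 = (-(1/2)m - 5/2)(8m^2 - 16m - 24) + (0)
Last nonzero remainder: 8m^2 - 16m - 24. Dividing through by 8 gives the monic gcd m^2 - 2m - 3.
Then lcm(f, g) = f·g / gcd(f, g); expanding and making the result monic gives the answer.

180 + 141m - 64m^2 - 22m^3 + 4m^4 + m^5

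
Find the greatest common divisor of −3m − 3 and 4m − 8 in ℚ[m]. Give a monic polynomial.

1

By polynomial division,
  −3m − 3 = (−3/4)(4m − 8) + (−9)
  4m − 8 = (−(4/9)m + 8/9)(−9) + (0)
The last nonzero remainder is the constant −9, so the polynomials are coprime and gcd = 1.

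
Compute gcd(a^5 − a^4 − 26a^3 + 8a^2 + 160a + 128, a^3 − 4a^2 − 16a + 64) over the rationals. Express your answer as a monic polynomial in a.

a^3 − 4a^2 − 16a + 64

Euclidean algorithm in ℚ[a]:
  a^5 − a^4 − 26a^3 + 8a^2 + 160a + 128 = (a^2 + 3a + 2)(a^3 − 4a^2 − 16a + 64) + (0)
The last nonzero remainder a^3 − 4a^2 − 16a + 64 is already monic.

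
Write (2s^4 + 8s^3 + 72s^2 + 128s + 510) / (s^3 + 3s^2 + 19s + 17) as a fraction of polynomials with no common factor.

(2s^2 + 4s + 30)/(s + 1)

Euclidean algorithm in ℚ[s]:
  2s^4 + 8s^3 + 72s^2 + 128s + 510 = (2s + 2)(s^3 + 3s^2 + 19s + 17) + (28s^2 + 56s + 476)
  s^3 + 3s^2 + 19s + 17 = ((1/28)s + 1/28)(28s^2 + 56s + 476) + (0)
Last nonzero remainder: 28s^2 + 56s + 476. Dividing through by 28 gives the monic gcd s^2 + 2s + 17.
Cancel s^2 + 2s + 17 from numerator and denominator to get the reduced form.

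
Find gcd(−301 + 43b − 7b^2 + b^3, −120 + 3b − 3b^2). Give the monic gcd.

Apply the Euclidean algorithm:
  b^3 − 7b^2 + 43b − 301 = (−(1/3)b + 2)(−3b^2 + 3b − 120) + (−3b − 61)
  −3b^2 + 3b − 120 = (b − 64/3)(−3b − 61) + (−4264/3)
  −3b − 61 = ((9/4264)b + 183/4264)(−4264/3) + (0)
The last nonzero remainder is the constant −4264/3, so the polynomials are coprime and gcd = 1.

1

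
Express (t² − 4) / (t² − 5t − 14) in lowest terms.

Apply the Euclidean algorithm:
  t² − 4 = (t² − 5t − 14) + (5t + 10)
  t² − 5t − 14 = ((1/5)t − 7/5)(5t + 10) + (0)
Last nonzero remainder: 5t + 10. Dividing through by 5 gives the monic gcd t + 2.
Cancel t + 2 from numerator and denominator to get the reduced form.

(t − 2)/(t − 7)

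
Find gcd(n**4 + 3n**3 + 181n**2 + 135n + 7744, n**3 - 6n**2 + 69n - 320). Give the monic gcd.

Apply the Euclidean algorithm:
  n**4 + 3n**3 + 181n**2 + 135n + 7744 = (n + 9)(n**3 - 6n**2 + 69n - 320) + (166n**2 - 166n + 10624)
  n**3 - 6n**2 + 69n - 320 = ((1/166)n - 5/166)(166n**2 - 166n + 10624) + (0)
Last nonzero remainder: 166n**2 - 166n + 10624. Dividing through by 166 gives the monic gcd n**2 - n + 64.

n**2 - n + 64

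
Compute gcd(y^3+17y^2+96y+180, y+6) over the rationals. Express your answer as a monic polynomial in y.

y+6

Apply the Euclidean algorithm:
  y^3+17y^2+96y+180 = (y^2+11y+30)(y+6) + (0)
The last nonzero remainder y+6 is already monic.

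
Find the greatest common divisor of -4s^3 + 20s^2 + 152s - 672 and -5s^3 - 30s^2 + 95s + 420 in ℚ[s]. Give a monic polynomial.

Euclidean algorithm in ℚ[s]:
  -4s^3 + 20s^2 + 152s - 672 = (4/5)(-5s^3 - 30s^2 + 95s + 420) + (44s^2 + 76s - 1008)
  -5s^3 - 30s^2 + 95s + 420 = (-(5/44)s - 235/484)(44s^2 + 76s - 1008) + ((2100/121)s - 8400/121)
  44s^2 + 76s - 1008 = ((1331/525)s + 363/25)((2100/121)s - 8400/121) + (0)
Last nonzero remainder: (2100/121)s - 8400/121. Dividing through by 2100/121 gives the monic gcd s - 4.

s - 4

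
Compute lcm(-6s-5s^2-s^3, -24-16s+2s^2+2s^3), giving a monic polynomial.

-36s-36s^2-5s^3+4s^4+s^5

By polynomial division,
  -s^3-5s^2-6s = (-1/2)(2s^3+2s^2-16s-24) + (-4s^2-14s-12)
  2s^3+2s^2-16s-24 = (-(1/2)s+5/4)(-4s^2-14s-12) + (-(9/2)s-9)
  -4s^2-14s-12 = ((8/9)s+4/3)(-(9/2)s-9) + (0)
Last nonzero remainder: -(9/2)s-9. Dividing through by -9/2 gives the monic gcd s+2.
Then lcm(f, g) = f·g / gcd(f, g); expanding and making the result monic gives the answer.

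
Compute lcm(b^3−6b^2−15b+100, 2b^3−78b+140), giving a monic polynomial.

By polynomial division,
  b^3−6b^2−15b+100 = (1/2)(2b^3−78b+140) + (−6b^2+24b+30)
  2b^3−78b+140 = (−(1/3)b−4/3)(−6b^2+24b+30) + (−36b+180)
  −6b^2+24b+30 = ((1/6)b+1/6)(−36b+180) + (0)
Last nonzero remainder: −36b+180. Dividing through by −36 gives the monic gcd b−5.
Then lcm(f, g) = f·g / gcd(f, g); expanding and making the result monic gives the answer.

b^5−b^4−59b^3+109b^2+710b−1400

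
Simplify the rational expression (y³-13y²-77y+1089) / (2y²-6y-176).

(y²-2y-99)/(2y+16)

By polynomial division,
  y³-13y²-77y+1089 = ((1/2)y-5)(2y²-6y-176) + (-19y+209)
  2y²-6y-176 = (-(2/19)y-16/19)(-19y+209) + (0)
Last nonzero remainder: -19y+209. Dividing through by -19 gives the monic gcd y-11.
Cancel y-11 from numerator and denominator to get the reduced form.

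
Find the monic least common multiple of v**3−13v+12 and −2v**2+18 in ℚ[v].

v**4+3v**3−13v**2−27v+36

Euclidean algorithm in ℚ[v]:
  v**3−13v+12 = (−(1/2)v)(−2v**2+18) + (−4v+12)
  −2v**2+18 = ((1/2)v+3/2)(−4v+12) + (0)
Last nonzero remainder: −4v+12. Dividing through by −4 gives the monic gcd v−3.
Then lcm(f, g) = f·g / gcd(f, g); expanding and making the result monic gives the answer.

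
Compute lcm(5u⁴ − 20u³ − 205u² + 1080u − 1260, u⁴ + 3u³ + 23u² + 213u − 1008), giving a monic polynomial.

u⁶ − 5u⁵ + 11u⁴ + 65u³ − 2436u² + 10620u − 12096

Apply the Euclidean algorithm:
  5u⁴ − 20u³ − 205u² + 1080u − 1260 = (5)(u⁴ + 3u³ + 23u² + 213u − 1008) + (−35u³ − 320u² + 15u + 3780)
  u⁴ + 3u³ + 23u² + 213u − 1008 = (−(1/35)u + 43/245)(−35u³ − 320u² + 15u + 3780) + ((3900/49)u² + (15600/49)u − 11700/7)
  −35u³ − 320u² + 15u + 3780 = (−(343/780)u − 147/65)((3900/49)u² + (15600/49)u − 11700/7) + (0)
Last nonzero remainder: (3900/49)u² + (15600/49)u − 11700/7. Dividing through by 3900/49 gives the monic gcd u² + 4u − 21.
Then lcm(f, g) = f·g / gcd(f, g); expanding and making the result monic gives the answer.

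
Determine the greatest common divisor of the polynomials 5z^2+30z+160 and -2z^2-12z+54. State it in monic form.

Apply the Euclidean algorithm:
  5z^2+30z+160 = (-5/2)(-2z^2-12z+54) + (295)
  -2z^2-12z+54 = (-(2/295)z^2-(12/295)z+54/295)(295) + (0)
The last nonzero remainder is the constant 295, so the polynomials are coprime and gcd = 1.

1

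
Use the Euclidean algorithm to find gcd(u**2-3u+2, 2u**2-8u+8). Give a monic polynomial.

u-2

Euclidean algorithm in ℚ[u]:
  u**2-3u+2 = (1/2)(2u**2-8u+8) + (u-2)
  2u**2-8u+8 = (2u-4)(u-2) + (0)
The last nonzero remainder u-2 is already monic.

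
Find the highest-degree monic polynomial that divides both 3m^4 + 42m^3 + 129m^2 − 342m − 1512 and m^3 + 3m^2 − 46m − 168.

m^2 + 10m + 24

By polynomial division,
  3m^4 + 42m^3 + 129m^2 − 342m − 1512 = (3m + 33)(m^3 + 3m^2 − 46m − 168) + (168m^2 + 1680m + 4032)
  m^3 + 3m^2 − 46m − 168 = ((1/168)m − 1/24)(168m^2 + 1680m + 4032) + (0)
Last nonzero remainder: 168m^2 + 1680m + 4032. Dividing through by 168 gives the monic gcd m^2 + 10m + 24.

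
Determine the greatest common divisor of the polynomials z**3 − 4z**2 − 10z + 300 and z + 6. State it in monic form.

Apply the Euclidean algorithm:
  z**3 − 4z**2 − 10z + 300 = (z**2 − 10z + 50)(z + 6) + (0)
The last nonzero remainder z + 6 is already monic.

z + 6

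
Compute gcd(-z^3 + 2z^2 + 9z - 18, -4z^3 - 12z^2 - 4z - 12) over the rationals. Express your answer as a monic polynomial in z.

Repeated division with remainder:
  -z^3 + 2z^2 + 9z - 18 = (1/4)(-4z^3 - 12z^2 - 4z - 12) + (5z^2 + 10z - 15)
  -4z^3 - 12z^2 - 4z - 12 = (-(4/5)z - 4/5)(5z^2 + 10z - 15) + (-8z - 24)
  5z^2 + 10z - 15 = (-(5/8)z + 5/8)(-8z - 24) + (0)
Last nonzero remainder: -8z - 24. Dividing through by -8 gives the monic gcd z + 3.

z + 3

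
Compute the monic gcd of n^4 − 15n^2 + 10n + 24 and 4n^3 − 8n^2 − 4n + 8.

Repeated division with remainder:
  n^4 − 15n^2 + 10n + 24 = ((1/4)n + 1/2)(4n^3 − 8n^2 − 4n + 8) + (−10n^2 + 10n + 20)
  4n^3 − 8n^2 − 4n + 8 = (−(2/5)n + 2/5)(−10n^2 + 10n + 20) + (0)
Last nonzero remainder: −10n^2 + 10n + 20. Dividing through by −10 gives the monic gcd n^2 − n − 2.

n^2 − n − 2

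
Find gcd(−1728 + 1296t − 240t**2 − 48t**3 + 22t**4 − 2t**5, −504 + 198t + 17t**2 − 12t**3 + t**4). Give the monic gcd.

Repeated division with remainder:
  −2t**5 + 22t**4 − 48t**3 − 240t**2 + 1296t − 1728 = (−2t − 2)(t**4 − 12t**3 + 17t**2 + 198t − 504) + (−38t**3 + 190t**2 + 684t − 2736)
  t**4 − 12t**3 + 17t**2 + 198t − 504 = (−(1/38)t + 7/38)(−38t**3 + 190t**2 + 684t − 2736) + (0)
Last nonzero remainder: −38t**3 + 190t**2 + 684t − 2736. Dividing through by −38 gives the monic gcd t**3 − 5t**2 − 18t + 72.

72 − 18t − 5t**2 + t**3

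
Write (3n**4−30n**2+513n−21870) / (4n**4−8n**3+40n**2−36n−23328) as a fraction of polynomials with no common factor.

(3n+30)/(4n+32)

By polynomial division,
  3n**4−30n**2+513n−21870 = (3/4)(4n**4−8n**3+40n**2−36n−23328) + (6n**3−60n**2+540n−4374)
  4n**4−8n**3+40n**2−36n−23328 = ((2/3)n+16/3)(6n**3−60n**2+540n−4374) + (0)
Last nonzero remainder: 6n**3−60n**2+540n−4374. Dividing through by 6 gives the monic gcd n**3−10n**2+90n−729.
Cancel n**3−10n**2+90n−729 from numerator and denominator to get the reduced form.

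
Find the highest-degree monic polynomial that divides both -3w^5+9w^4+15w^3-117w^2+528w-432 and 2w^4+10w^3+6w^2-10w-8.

w^2+3w-4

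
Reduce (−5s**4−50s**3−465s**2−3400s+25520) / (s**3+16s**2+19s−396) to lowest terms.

(−5s**2−15s−580)/(s+9)

Euclidean algorithm in ℚ[s]:
  −5s**4−50s**3−465s**2−3400s+25520 = (−5s+30)(s**3+16s**2+19s−396) + (−850s**2−5950s+37400)
  s**3+16s**2+19s−396 = (−(1/850)s−9/850)(−850s**2−5950s+37400) + (0)
Last nonzero remainder: −850s**2−5950s+37400. Dividing through by −850 gives the monic gcd s**2+7s−44.
Cancel s**2+7s−44 from numerator and denominator to get the reduced form.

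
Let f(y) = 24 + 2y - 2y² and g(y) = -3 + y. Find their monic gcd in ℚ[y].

1

Euclidean algorithm in ℚ[y]:
  -2y² + 2y + 24 = (-2y - 4)(y - 3) + (12)
  y - 3 = ((1/12)y - 1/4)(12) + (0)
The last nonzero remainder is the constant 12, so the polynomials are coprime and gcd = 1.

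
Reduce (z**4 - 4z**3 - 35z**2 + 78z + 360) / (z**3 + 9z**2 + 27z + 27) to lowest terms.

By polynomial division,
  z**4 - 4z**3 - 35z**2 + 78z + 360 = (z - 13)(z**3 + 9z**2 + 27z + 27) + (55z**2 + 402z + 711)
  z**3 + 9z**2 + 27z + 27 = ((1/55)z + 93/3025)(55z**2 + 402z + 711) + ((5184/3025)z + 15552/3025)
  55z**2 + 402z + 711 = ((166375/5184)z + 238975/1728)((5184/3025)z + 15552/3025) + (0)
Last nonzero remainder: (5184/3025)z + 15552/3025. Dividing through by 5184/3025 gives the monic gcd z + 3.
Cancel z + 3 from numerator and denominator to get the reduced form.

(z**3 - 7z**2 - 14z + 120)/(z**2 + 6z + 9)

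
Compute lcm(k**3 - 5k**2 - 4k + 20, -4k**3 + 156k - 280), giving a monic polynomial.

Repeated division with remainder:
  k**3 - 5k**2 - 4k + 20 = (-1/4)(-4k**3 + 156k - 280) + (-5k**2 + 35k - 50)
  -4k**3 + 156k - 280 = ((4/5)k + 28/5)(-5k**2 + 35k - 50) + (0)
Last nonzero remainder: -5k**2 + 35k - 50. Dividing through by -5 gives the monic gcd k**2 - 7k + 10.
Then lcm(f, g) = f·g / gcd(f, g); expanding and making the result monic gives the answer.

k**4 + 2k**3 - 39k**2 - 8k + 140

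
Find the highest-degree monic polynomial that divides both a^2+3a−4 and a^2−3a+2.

By polynomial division,
  a^2+3a−4 = (a^2−3a+2) + (6a−6)
  a^2−3a+2 = ((1/6)a−1/3)(6a−6) + (0)
Last nonzero remainder: 6a−6. Dividing through by 6 gives the monic gcd a−1.

a−1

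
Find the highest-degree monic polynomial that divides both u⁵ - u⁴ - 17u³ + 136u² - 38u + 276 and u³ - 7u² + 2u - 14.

u² + 2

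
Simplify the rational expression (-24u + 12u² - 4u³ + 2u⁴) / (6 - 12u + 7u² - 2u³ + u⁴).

Euclidean algorithm in ℚ[u]:
  2u⁴ - 4u³ + 12u² - 24u = (2)(u⁴ - 2u³ + 7u² - 12u + 6) + (-2u² - 12)
  u⁴ - 2u³ + 7u² - 12u + 6 = (-(1/2)u² + u - 1/2)(-2u² - 12) + (0)
Last nonzero remainder: -2u² - 12. Dividing through by -2 gives the monic gcd u² + 6.
Cancel u² + 6 from numerator and denominator to get the reduced form.

(-4u + 2u²)/(1 - 2u + u²)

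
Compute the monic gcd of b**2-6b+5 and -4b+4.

b-1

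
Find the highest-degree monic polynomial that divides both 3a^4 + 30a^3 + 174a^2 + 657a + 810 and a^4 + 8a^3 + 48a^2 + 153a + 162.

Repeated division with remainder:
  3a^4 + 30a^3 + 174a^2 + 657a + 810 = (3)(a^4 + 8a^3 + 48a^2 + 153a + 162) + (6a^3 + 30a^2 + 198a + 324)
  a^4 + 8a^3 + 48a^2 + 153a + 162 = ((1/6)a + 1/2)(6a^3 + 30a^2 + 198a + 324) + (0)
Last nonzero remainder: 6a^3 + 30a^2 + 198a + 324. Dividing through by 6 gives the monic gcd a^3 + 5a^2 + 33a + 54.

a^3 + 5a^2 + 33a + 54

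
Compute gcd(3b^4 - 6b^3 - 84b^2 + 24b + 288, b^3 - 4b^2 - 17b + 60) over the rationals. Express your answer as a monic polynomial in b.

b + 4

Repeated division with remainder:
  3b^4 - 6b^3 - 84b^2 + 24b + 288 = (3b + 6)(b^3 - 4b^2 - 17b + 60) + (-9b^2 - 54b - 72)
  b^3 - 4b^2 - 17b + 60 = (-(1/9)b + 10/9)(-9b^2 - 54b - 72) + (35b + 140)
  -9b^2 - 54b - 72 = (-(9/35)b - 18/35)(35b + 140) + (0)
Last nonzero remainder: 35b + 140. Dividing through by 35 gives the monic gcd b + 4.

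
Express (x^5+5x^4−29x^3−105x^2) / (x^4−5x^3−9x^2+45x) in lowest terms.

(x^2+7x)/(x−3)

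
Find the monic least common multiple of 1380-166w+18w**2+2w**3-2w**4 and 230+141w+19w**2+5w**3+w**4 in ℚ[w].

-6900-4000w-199w**2+10w**3-6w**4+6w**5+w**6

Apply the Euclidean algorithm:
  -2w**4+2w**3+18w**2-166w+1380 = (-2)(w**4+5w**3+19w**2+141w+230) + (12w**3+56w**2+116w+1840)
  w**4+5w**3+19w**2+141w+230 = ((1/12)w+1/36)(12w**3+56w**2+116w+1840) + ((70/9)w**2-(140/9)w+1610/9)
  12w**3+56w**2+116w+1840 = ((54/35)w+72/7)((70/9)w**2-(140/9)w+1610/9) + (0)
Last nonzero remainder: (70/9)w**2-(140/9)w+1610/9. Dividing through by 70/9 gives the monic gcd w**2-2w+23.
Then lcm(f, g) = f·g / gcd(f, g); expanding and making the result monic gives the answer.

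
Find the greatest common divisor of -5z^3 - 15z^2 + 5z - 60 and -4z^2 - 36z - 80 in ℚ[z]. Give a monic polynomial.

By polynomial division,
  -5z^3 - 15z^2 + 5z - 60 = ((5/4)z - 15/2)(-4z^2 - 36z - 80) + (-165z - 660)
  -4z^2 - 36z - 80 = ((4/165)z + 4/33)(-165z - 660) + (0)
Last nonzero remainder: -165z - 660. Dividing through by -165 gives the monic gcd z + 4.

z + 4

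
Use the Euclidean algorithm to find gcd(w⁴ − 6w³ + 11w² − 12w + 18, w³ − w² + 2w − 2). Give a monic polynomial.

w² + 2

Repeated division with remainder:
  w⁴ − 6w³ + 11w² − 12w + 18 = (w − 5)(w³ − w² + 2w − 2) + (4w² + 8)
  w³ − w² + 2w − 2 = ((1/4)w − 1/4)(4w² + 8) + (0)
Last nonzero remainder: 4w² + 8. Dividing through by 4 gives the monic gcd w² + 2.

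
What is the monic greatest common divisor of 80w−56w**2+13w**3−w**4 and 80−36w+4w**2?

Euclidean algorithm in ℚ[w]:
  −w**4+13w**3−56w**2+80w = (−(1/4)w**2+w)(4w**2−36w+80) + (0)
Last nonzero remainder: 4w**2−36w+80. Dividing through by 4 gives the monic gcd w**2−9w+20.

20−9w+w**2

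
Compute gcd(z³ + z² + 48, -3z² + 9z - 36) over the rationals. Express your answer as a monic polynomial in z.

z² - 3z + 12

Apply the Euclidean algorithm:
  z³ + z² + 48 = (-(1/3)z - 4/3)(-3z² + 9z - 36) + (0)
Last nonzero remainder: -3z² + 9z - 36. Dividing through by -3 gives the monic gcd z² - 3z + 12.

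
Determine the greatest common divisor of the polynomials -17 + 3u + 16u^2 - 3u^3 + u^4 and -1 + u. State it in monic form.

-1 + u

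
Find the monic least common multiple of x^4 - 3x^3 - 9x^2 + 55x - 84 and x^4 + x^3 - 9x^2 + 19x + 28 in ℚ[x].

By polynomial division,
  x^4 - 3x^3 - 9x^2 + 55x - 84 = (x^4 + x^3 - 9x^2 + 19x + 28) + (-4x^3 + 36x - 112)
  x^4 + x^3 - 9x^2 + 19x + 28 = (-(1/4)x - 1/4)(-4x^3 + 36x - 112) + (0)
Last nonzero remainder: -4x^3 + 36x - 112. Dividing through by -4 gives the monic gcd x^3 - 9x + 28.
Then lcm(f, g) = f·g / gcd(f, g); expanding and making the result monic gives the answer.

x^5 - 2x^4 - 12x^3 + 46x^2 - 29x - 84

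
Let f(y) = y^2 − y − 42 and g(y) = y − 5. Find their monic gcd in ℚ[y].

1

Apply the Euclidean algorithm:
  y^2 − y − 42 = (y + 4)(y − 5) + (−22)
  y − 5 = (−(1/22)y + 5/22)(−22) + (0)
The last nonzero remainder is the constant −22, so the polynomials are coprime and gcd = 1.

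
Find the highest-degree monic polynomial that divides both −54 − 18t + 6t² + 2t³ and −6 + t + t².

3 + t

Euclidean algorithm in ℚ[t]:
  2t³ + 6t² − 18t − 54 = (2t + 4)(t² + t − 6) + (−10t − 30)
  t² + t − 6 = (−(1/10)t + 1/5)(−10t − 30) + (0)
Last nonzero remainder: −10t − 30. Dividing through by −10 gives the monic gcd t + 3.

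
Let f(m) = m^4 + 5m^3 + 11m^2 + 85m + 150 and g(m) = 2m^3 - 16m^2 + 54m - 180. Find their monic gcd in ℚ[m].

m^2 - 2m + 15

By polynomial division,
  m^4 + 5m^3 + 11m^2 + 85m + 150 = ((1/2)m + 13/2)(2m^3 - 16m^2 + 54m - 180) + (88m^2 - 176m + 1320)
  2m^3 - 16m^2 + 54m - 180 = ((1/44)m - 3/22)(88m^2 - 176m + 1320) + (0)
Last nonzero remainder: 88m^2 - 176m + 1320. Dividing through by 88 gives the monic gcd m^2 - 2m + 15.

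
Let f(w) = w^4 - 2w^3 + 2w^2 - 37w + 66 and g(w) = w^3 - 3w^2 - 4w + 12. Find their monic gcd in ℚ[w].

w^2 - 5w + 6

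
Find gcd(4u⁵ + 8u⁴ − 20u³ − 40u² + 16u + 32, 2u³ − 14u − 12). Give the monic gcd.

Apply the Euclidean algorithm:
  4u⁵ + 8u⁴ − 20u³ − 40u² + 16u + 32 = (2u² + 4u + 4)(2u³ − 14u − 12) + (40u² + 120u + 80)
  2u³ − 14u − 12 = ((1/20)u − 3/20)(40u² + 120u + 80) + (0)
Last nonzero remainder: 40u² + 120u + 80. Dividing through by 40 gives the monic gcd u² + 3u + 2.

u² + 3u + 2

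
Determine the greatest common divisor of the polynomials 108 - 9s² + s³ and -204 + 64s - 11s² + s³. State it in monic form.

Repeated division with remainder:
  s³ - 9s² + 108 = (s³ - 11s² + 64s - 204) + (2s² - 64s + 312)
  s³ - 11s² + 64s - 204 = ((1/2)s + 21/2)(2s² - 64s + 312) + (580s - 3480)
  2s² - 64s + 312 = ((1/290)s - 13/145)(580s - 3480) + (0)
Last nonzero remainder: 580s - 3480. Dividing through by 580 gives the monic gcd s - 6.

-6 + s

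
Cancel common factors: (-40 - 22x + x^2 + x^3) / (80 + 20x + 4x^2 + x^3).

(-10 - 3x + x^2)/(20 + x^2)

By polynomial division,
  x^3 + x^2 - 22x - 40 = (x^3 + 4x^2 + 20x + 80) + (-3x^2 - 42x - 120)
  x^3 + 4x^2 + 20x + 80 = (-(1/3)x + 10/3)(-3x^2 - 42x - 120) + (120x + 480)
  -3x^2 - 42x - 120 = (-(1/40)x - 1/4)(120x + 480) + (0)
Last nonzero remainder: 120x + 480. Dividing through by 120 gives the monic gcd x + 4.
Cancel x + 4 from numerator and denominator to get the reduced form.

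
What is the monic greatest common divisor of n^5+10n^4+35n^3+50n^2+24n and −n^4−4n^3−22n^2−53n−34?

n^2+3n+2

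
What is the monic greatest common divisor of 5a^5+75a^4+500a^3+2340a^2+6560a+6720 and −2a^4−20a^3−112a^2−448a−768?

a^3+6a^2+32a+96

Repeated division with remainder:
  5a^5+75a^4+500a^3+2340a^2+6560a+6720 = (−(5/2)a−25/2)(−2a^4−20a^3−112a^2−448a−768) + (−30a^3−180a^2−960a−2880)
  −2a^4−20a^3−112a^2−448a−768 = ((1/15)a+4/15)(−30a^3−180a^2−960a−2880) + (0)
Last nonzero remainder: −30a^3−180a^2−960a−2880. Dividing through by −30 gives the monic gcd a^3+6a^2+32a+96.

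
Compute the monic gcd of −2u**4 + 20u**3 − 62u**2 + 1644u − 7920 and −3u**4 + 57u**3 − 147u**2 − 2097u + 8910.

Apply the Euclidean algorithm:
  −2u**4 + 20u**3 − 62u**2 + 1644u − 7920 = (2/3)(−3u**4 + 57u**3 − 147u**2 − 2097u + 8910) + (−18u**3 + 36u**2 + 3042u − 13860)
  −3u**4 + 57u**3 − 147u**2 − 2097u + 8910 = ((1/6)u − 17/6)(−18u**3 + 36u**2 + 3042u − 13860) + (−552u**2 + 8832u − 30360)
  −18u**3 + 36u**2 + 3042u − 13860 = ((3/92)u + 21/46)(−552u**2 + 8832u − 30360) + (0)
Last nonzero remainder: −552u**2 + 8832u − 30360. Dividing through by −552 gives the monic gcd u**2 − 16u + 55.

u**2 − 16u + 55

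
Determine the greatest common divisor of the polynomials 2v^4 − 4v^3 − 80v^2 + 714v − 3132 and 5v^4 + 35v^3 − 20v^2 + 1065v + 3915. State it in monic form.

v^3 + 4v^2 − 16v + 261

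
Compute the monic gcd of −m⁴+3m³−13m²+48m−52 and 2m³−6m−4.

m−2

Euclidean algorithm in ℚ[m]:
  −m⁴+3m³−13m²+48m−52 = (−(1/2)m+3/2)(2m³−6m−4) + (−16m²+55m−46)
  2m³−6m−4 = (−(1/8)m−55/128)(−16m²+55m−46) + ((1521/128)m−1521/64)
  −16m²+55m−46 = (−(2048/1521)m+2944/1521)((1521/128)m−1521/64) + (0)
Last nonzero remainder: (1521/128)m−1521/64. Dividing through by 1521/128 gives the monic gcd m−2.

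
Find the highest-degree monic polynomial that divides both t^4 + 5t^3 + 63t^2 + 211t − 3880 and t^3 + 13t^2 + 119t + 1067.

t^2 + 2t + 97

Apply the Euclidean algorithm:
  t^4 + 5t^3 + 63t^2 + 211t − 3880 = (t − 8)(t^3 + 13t^2 + 119t + 1067) + (48t^2 + 96t + 4656)
  t^3 + 13t^2 + 119t + 1067 = ((1/48)t + 11/48)(48t^2 + 96t + 4656) + (0)
Last nonzero remainder: 48t^2 + 96t + 4656. Dividing through by 48 gives the monic gcd t^2 + 2t + 97.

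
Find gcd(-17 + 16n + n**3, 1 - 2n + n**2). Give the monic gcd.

Repeated division with remainder:
  n**3 + 16n - 17 = (n + 2)(n**2 - 2n + 1) + (19n - 19)
  n**2 - 2n + 1 = ((1/19)n - 1/19)(19n - 19) + (0)
Last nonzero remainder: 19n - 19. Dividing through by 19 gives the monic gcd n - 1.

-1 + n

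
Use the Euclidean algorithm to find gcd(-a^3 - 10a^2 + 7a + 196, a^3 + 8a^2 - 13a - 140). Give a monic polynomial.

Euclidean algorithm in ℚ[a]:
  -a^3 - 10a^2 + 7a + 196 = (-1)(a^3 + 8a^2 - 13a - 140) + (-2a^2 - 6a + 56)
  a^3 + 8a^2 - 13a - 140 = (-(1/2)a - 5/2)(-2a^2 - 6a + 56) + (0)
Last nonzero remainder: -2a^2 - 6a + 56. Dividing through by -2 gives the monic gcd a^2 + 3a - 28.

a^2 + 3a - 28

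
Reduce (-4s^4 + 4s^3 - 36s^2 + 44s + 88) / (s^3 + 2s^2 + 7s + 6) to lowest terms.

(-4s^3 + 8s^2 - 44s + 88)/(s^2 + s + 6)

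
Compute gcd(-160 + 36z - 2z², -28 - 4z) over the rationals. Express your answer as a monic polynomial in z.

1

By polynomial division,
  -2z² + 36z - 160 = ((1/2)z - 25/2)(-4z - 28) + (-510)
  -4z - 28 = ((2/255)z + 14/255)(-510) + (0)
The last nonzero remainder is the constant -510, so the polynomials are coprime and gcd = 1.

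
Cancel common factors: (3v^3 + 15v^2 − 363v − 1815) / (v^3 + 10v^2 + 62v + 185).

Apply the Euclidean algorithm:
  3v^3 + 15v^2 − 363v − 1815 = (3)(v^3 + 10v^2 + 62v + 185) + (−15v^2 − 549v − 2370)
  v^3 + 10v^2 + 62v + 185 = (−(1/15)v + 133/75)(−15v^2 − 549v − 2370) + ((21939/25)v + 21939/5)
  −15v^2 − 549v − 2370 = (−(125/7313)v − 3950/7313)((21939/25)v + 21939/5) + (0)
Last nonzero remainder: (21939/25)v + 21939/5. Dividing through by 21939/25 gives the monic gcd v + 5.
Cancel v + 5 from numerator and denominator to get the reduced form.

(3v^2 − 363)/(v^2 + 5v + 37)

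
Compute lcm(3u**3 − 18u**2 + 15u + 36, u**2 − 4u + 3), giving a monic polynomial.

u**4 − 7u**3 + 11u**2 + 7u − 12

Apply the Euclidean algorithm:
  3u**3 − 18u**2 + 15u + 36 = (3u − 6)(u**2 − 4u + 3) + (−18u + 54)
  u**2 − 4u + 3 = (−(1/18)u + 1/18)(−18u + 54) + (0)
Last nonzero remainder: −18u + 54. Dividing through by −18 gives the monic gcd u − 3.
Then lcm(f, g) = f·g / gcd(f, g); expanding and making the result monic gives the answer.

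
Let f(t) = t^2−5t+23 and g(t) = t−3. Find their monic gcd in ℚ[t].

Apply the Euclidean algorithm:
  t^2−5t+23 = (t−2)(t−3) + (17)
  t−3 = ((1/17)t−3/17)(17) + (0)
The last nonzero remainder is the constant 17, so the polynomials are coprime and gcd = 1.

1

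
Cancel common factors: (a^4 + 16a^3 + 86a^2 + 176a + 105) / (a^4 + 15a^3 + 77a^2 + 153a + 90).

(a + 7)/(a + 6)

Euclidean algorithm in ℚ[a]:
  a^4 + 16a^3 + 86a^2 + 176a + 105 = (a^4 + 15a^3 + 77a^2 + 153a + 90) + (a^3 + 9a^2 + 23a + 15)
  a^4 + 15a^3 + 77a^2 + 153a + 90 = (a + 6)(a^3 + 9a^2 + 23a + 15) + (0)
The last nonzero remainder a^3 + 9a^2 + 23a + 15 is already monic.
Cancel a^3 + 9a^2 + 23a + 15 from numerator and denominator to get the reduced form.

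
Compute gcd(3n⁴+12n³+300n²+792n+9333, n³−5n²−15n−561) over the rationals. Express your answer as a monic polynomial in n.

Apply the Euclidean algorithm:
  3n⁴+12n³+300n²+792n+9333 = (3n+27)(n³−5n²−15n−561) + (480n²+2880n+24480)
  n³−5n²−15n−561 = ((1/480)n−11/480)(480n²+2880n+24480) + (0)
Last nonzero remainder: 480n²+2880n+24480. Dividing through by 480 gives the monic gcd n²+6n+51.

n²+6n+51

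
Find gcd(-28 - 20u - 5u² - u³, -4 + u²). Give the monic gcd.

By polynomial division,
  -u³ - 5u² - 20u - 28 = (-u - 5)(u² - 4) + (-24u - 48)
  u² - 4 = (-(1/24)u + 1/12)(-24u - 48) + (0)
Last nonzero remainder: -24u - 48. Dividing through by -24 gives the monic gcd u + 2.

2 + u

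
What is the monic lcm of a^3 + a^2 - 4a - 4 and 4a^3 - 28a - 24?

a^4 - 2a^3 - 7a^2 + 8a + 12

By polynomial division,
  a^3 + a^2 - 4a - 4 = (1/4)(4a^3 - 28a - 24) + (a^2 + 3a + 2)
  4a^3 - 28a - 24 = (4a - 12)(a^2 + 3a + 2) + (0)
The last nonzero remainder a^2 + 3a + 2 is already monic.
Then lcm(f, g) = f·g / gcd(f, g); expanding and making the result monic gives the answer.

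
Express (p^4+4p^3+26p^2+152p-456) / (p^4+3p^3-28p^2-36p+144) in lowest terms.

Euclidean algorithm in ℚ[p]:
  p^4+4p^3+26p^2+152p-456 = (p^4+3p^3-28p^2-36p+144) + (p^3+54p^2+188p-600)
  p^4+3p^3-28p^2-36p+144 = (p-51)(p^3+54p^2+188p-600) + (2538p^2+10152p-30456)
  p^3+54p^2+188p-600 = ((1/2538)p+25/1269)(2538p^2+10152p-30456) + (0)
Last nonzero remainder: 2538p^2+10152p-30456. Dividing through by 2538 gives the monic gcd p^2+4p-12.
Cancel p^2+4p-12 from numerator and denominator to get the reduced form.

(p^2+38)/(p^2-p-12)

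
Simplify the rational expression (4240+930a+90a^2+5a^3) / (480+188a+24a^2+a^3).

(530+50a+5a^2)/(60+16a+a^2)

Repeated division with remainder:
  5a^3+90a^2+930a+4240 = (5)(a^3+24a^2+188a+480) + (−30a^2−10a+1840)
  a^3+24a^2+188a+480 = (−(1/30)a−71/90)(−30a^2−10a+1840) + ((2173/9)a+17384/9)
  −30a^2−10a+1840 = (−(270/2173)a+2070/2173)((2173/9)a+17384/9) + (0)
Last nonzero remainder: (2173/9)a+17384/9. Dividing through by 2173/9 gives the monic gcd a+8.
Cancel a+8 from numerator and denominator to get the reduced form.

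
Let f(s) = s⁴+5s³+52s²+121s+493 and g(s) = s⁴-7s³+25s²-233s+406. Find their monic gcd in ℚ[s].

s²+2s+29

By polynomial division,
  s⁴+5s³+52s²+121s+493 = (s⁴-7s³+25s²-233s+406) + (12s³+27s²+354s+87)
  s⁴-7s³+25s²-233s+406 = ((1/12)s-37/48)(12s³+27s²+354s+87) + ((261/16)s²+(261/8)s+7569/16)
  12s³+27s²+354s+87 = ((64/87)s+16/87)((261/16)s²+(261/8)s+7569/16) + (0)
Last nonzero remainder: (261/16)s²+(261/8)s+7569/16. Dividing through by 261/16 gives the monic gcd s²+2s+29.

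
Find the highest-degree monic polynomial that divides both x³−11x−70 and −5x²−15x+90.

Repeated division with remainder:
  x³−11x−70 = (−(1/5)x+3/5)(−5x²−15x+90) + (16x−124)
  −5x²−15x+90 = (−(5/16)x−215/64)(16x−124) + (−5225/16)
  16x−124 = (−(256/5225)x+1984/5225)(−5225/16) + (0)
The last nonzero remainder is the constant −5225/16, so the polynomials are coprime and gcd = 1.

1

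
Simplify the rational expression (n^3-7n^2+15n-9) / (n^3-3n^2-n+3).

Repeated division with remainder:
  n^3-7n^2+15n-9 = (n^3-3n^2-n+3) + (-4n^2+16n-12)
  n^3-3n^2-n+3 = (-(1/4)n-1/4)(-4n^2+16n-12) + (0)
Last nonzero remainder: -4n^2+16n-12. Dividing through by -4 gives the monic gcd n^2-4n+3.
Cancel n^2-4n+3 from numerator and denominator to get the reduced form.

(n-3)/(n+1)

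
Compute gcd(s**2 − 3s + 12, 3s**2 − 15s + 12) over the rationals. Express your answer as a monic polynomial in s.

1

By polynomial division,
  s**2 − 3s + 12 = (1/3)(3s**2 − 15s + 12) + (2s + 8)
  3s**2 − 15s + 12 = ((3/2)s − 27/2)(2s + 8) + (120)
  2s + 8 = ((1/60)s + 1/15)(120) + (0)
The last nonzero remainder is the constant 120, so the polynomials are coprime and gcd = 1.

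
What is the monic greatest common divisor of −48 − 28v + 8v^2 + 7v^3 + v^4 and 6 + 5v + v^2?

6 + 5v + v^2

By polynomial division,
  v^4 + 7v^3 + 8v^2 − 28v − 48 = (v^2 + 2v − 8)(v^2 + 5v + 6) + (0)
The last nonzero remainder v^2 + 5v + 6 is already monic.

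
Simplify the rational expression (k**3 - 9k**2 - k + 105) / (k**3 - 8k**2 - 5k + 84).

(k - 5)/(k - 4)

Euclidean algorithm in ℚ[k]:
  k**3 - 9k**2 - k + 105 = (k**3 - 8k**2 - 5k + 84) + (-k**2 + 4k + 21)
  k**3 - 8k**2 - 5k + 84 = (-k + 4)(-k**2 + 4k + 21) + (0)
Last nonzero remainder: -k**2 + 4k + 21. Dividing through by -1 gives the monic gcd k**2 - 4k - 21.
Cancel k**2 - 4k - 21 from numerator and denominator to get the reduced form.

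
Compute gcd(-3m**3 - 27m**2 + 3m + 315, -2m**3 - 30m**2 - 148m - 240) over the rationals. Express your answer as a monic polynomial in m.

Euclidean algorithm in ℚ[m]:
  -3m**3 - 27m**2 + 3m + 315 = (3/2)(-2m**3 - 30m**2 - 148m - 240) + (18m**2 + 225m + 675)
  -2m**3 - 30m**2 - 148m - 240 = (-(1/9)m - 5/18)(18m**2 + 225m + 675) + (-(21/2)m - 105/2)
  18m**2 + 225m + 675 = (-(12/7)m - 90/7)(-(21/2)m - 105/2) + (0)
Last nonzero remainder: -(21/2)m - 105/2. Dividing through by -21/2 gives the monic gcd m + 5.

m + 5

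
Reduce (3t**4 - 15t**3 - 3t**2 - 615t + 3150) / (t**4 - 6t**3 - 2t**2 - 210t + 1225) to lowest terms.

(3t - 18)/(t - 7)

Euclidean algorithm in ℚ[t]:
  3t**4 - 15t**3 - 3t**2 - 615t + 3150 = (3)(t**4 - 6t**3 - 2t**2 - 210t + 1225) + (3t**3 + 3t**2 + 15t - 525)
  t**4 - 6t**3 - 2t**2 - 210t + 1225 = ((1/3)t - 7/3)(3t**3 + 3t**2 + 15t - 525) + (0)
Last nonzero remainder: 3t**3 + 3t**2 + 15t - 525. Dividing through by 3 gives the monic gcd t**3 + t**2 + 5t - 175.
Cancel t**3 + t**2 + 5t - 175 from numerator and denominator to get the reduced form.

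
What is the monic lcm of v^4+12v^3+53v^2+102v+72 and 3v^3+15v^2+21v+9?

v^6+14v^5+78v^4+220v^3+329v^2+246v+72

Apply the Euclidean algorithm:
  v^4+12v^3+53v^2+102v+72 = ((1/3)v+7/3)(3v^3+15v^2+21v+9) + (11v^2+50v+51)
  3v^3+15v^2+21v+9 = ((3/11)v+15/121)(11v^2+50v+51) + ((108/121)v+324/121)
  11v^2+50v+51 = ((1331/108)v+2057/108)((108/121)v+324/121) + (0)
Last nonzero remainder: (108/121)v+324/121. Dividing through by 108/121 gives the monic gcd v+3.
Then lcm(f, g) = f·g / gcd(f, g); expanding and making the result monic gives the answer.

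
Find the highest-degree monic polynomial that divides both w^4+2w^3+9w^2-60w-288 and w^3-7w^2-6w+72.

w^2-w-12

Repeated division with remainder:
  w^4+2w^3+9w^2-60w-288 = (w+9)(w^3-7w^2-6w+72) + (78w^2-78w-936)
  w^3-7w^2-6w+72 = ((1/78)w-1/13)(78w^2-78w-936) + (0)
Last nonzero remainder: 78w^2-78w-936. Dividing through by 78 gives the monic gcd w^2-w-12.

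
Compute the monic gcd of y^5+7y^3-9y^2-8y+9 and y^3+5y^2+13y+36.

y^2+y+9

Repeated division with remainder:
  y^5+7y^3-9y^2-8y+9 = (y^2-5y+19)(y^3+5y^2+13y+36) + (-75y^2-75y-675)
  y^3+5y^2+13y+36 = (-(1/75)y-4/75)(-75y^2-75y-675) + (0)
Last nonzero remainder: -75y^2-75y-675. Dividing through by -75 gives the monic gcd y^2+y+9.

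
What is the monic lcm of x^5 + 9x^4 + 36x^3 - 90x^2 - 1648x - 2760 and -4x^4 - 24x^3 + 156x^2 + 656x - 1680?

x^7 + 14x^6 + 67x^5 - 36x^4 - 2602x^3 - 9740x^2 + 9272x + 38640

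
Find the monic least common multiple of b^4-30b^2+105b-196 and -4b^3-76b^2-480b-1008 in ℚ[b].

b^6+12b^5+6b^4-255b^3-16b^2+1428b-7056

Apply the Euclidean algorithm:
  b^4-30b^2+105b-196 = (-(1/4)b+19/4)(-4b^3-76b^2-480b-1008) + (211b^2+2133b+4592)
  -4b^3-76b^2-480b-1008 = (-(4/211)b-7504/44521)(211b^2+2133b+4592) + (-(1488400/44521)b-10418800/44521)
  211b^2+2133b+4592 = (-(9393931/1488400)b-1825361/93025)(-(1488400/44521)b-10418800/44521) + (0)
Last nonzero remainder: -(1488400/44521)b-10418800/44521. Dividing through by -1488400/44521 gives the monic gcd b+7.
Then lcm(f, g) = f·g / gcd(f, g); expanding and making the result monic gives the answer.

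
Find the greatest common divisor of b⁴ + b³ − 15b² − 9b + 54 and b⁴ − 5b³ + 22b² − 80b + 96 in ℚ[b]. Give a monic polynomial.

b² − 5b + 6

Euclidean algorithm in ℚ[b]:
  b⁴ + b³ − 15b² − 9b + 54 = (b⁴ − 5b³ + 22b² − 80b + 96) + (6b³ − 37b² + 71b − 42)
  b⁴ − 5b³ + 22b² − 80b + 96 = ((1/6)b + 7/36)(6b³ − 37b² + 71b − 42) + ((625/36)b² − (3125/36)b + 625/6)
  6b³ − 37b² + 71b − 42 = ((216/625)b − 252/625)((625/36)b² − (3125/36)b + 625/6) + (0)
Last nonzero remainder: (625/36)b² − (3125/36)b + 625/6. Dividing through by 625/36 gives the monic gcd b² − 5b + 6.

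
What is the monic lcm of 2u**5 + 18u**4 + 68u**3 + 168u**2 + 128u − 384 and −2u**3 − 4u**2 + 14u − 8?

u**6 + 8u**5 + 25u**4 + 50u**3 − 20u**2 − 256u + 192

Repeated division with remainder:
  2u**5 + 18u**4 + 68u**3 + 168u**2 + 128u − 384 = (−u**2 − 7u − 27)(−2u**3 − 4u**2 + 14u − 8) + (150u**2 + 450u − 600)
  −2u**3 − 4u**2 + 14u − 8 = (−(1/75)u + 1/75)(150u**2 + 450u − 600) + (0)
Last nonzero remainder: 150u**2 + 450u − 600. Dividing through by 150 gives the monic gcd u**2 + 3u − 4.
Then lcm(f, g) = f·g / gcd(f, g); expanding and making the result monic gives the answer.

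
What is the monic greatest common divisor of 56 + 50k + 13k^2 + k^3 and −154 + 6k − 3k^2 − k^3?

7 + k

Repeated division with remainder:
  k^3 + 13k^2 + 50k + 56 = (−1)(−k^3 − 3k^2 + 6k − 154) + (10k^2 + 56k − 98)
  −k^3 − 3k^2 + 6k − 154 = (−(1/10)k + 13/50)(10k^2 + 56k − 98) + (−(459/25)k − 3213/25)
  10k^2 + 56k − 98 = (−(250/459)k + 350/459)(−(459/25)k − 3213/25) + (0)
Last nonzero remainder: −(459/25)k − 3213/25. Dividing through by −459/25 gives the monic gcd k + 7.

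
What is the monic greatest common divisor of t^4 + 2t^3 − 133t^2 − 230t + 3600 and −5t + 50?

t − 10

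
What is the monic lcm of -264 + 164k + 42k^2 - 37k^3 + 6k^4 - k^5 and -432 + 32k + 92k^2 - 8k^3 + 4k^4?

Repeated division with remainder:
  -k^5 + 6k^4 - 37k^3 + 42k^2 + 164k - 264 = (-(1/4)k + 1)(4k^4 - 8k^3 + 92k^2 + 32k - 432) + (-6k^3 - 42k^2 + 24k + 168)
  4k^4 - 8k^3 + 92k^2 + 32k - 432 = (-(2/3)k + 6)(-6k^3 - 42k^2 + 24k + 168) + (360k^2 - 1440)
  -6k^3 - 42k^2 + 24k + 168 = (-(1/60)k - 7/60)(360k^2 - 1440) + (0)
Last nonzero remainder: 360k^2 - 1440. Dividing through by 360 gives the monic gcd k^2 - 4.
Then lcm(f, g) = f·g / gcd(f, g); expanding and making the result monic gives the answer.

7128 - 4956k - 542k^2 + 919k^3 - 278k^4 + 76k^5 - 8k^6 + k^7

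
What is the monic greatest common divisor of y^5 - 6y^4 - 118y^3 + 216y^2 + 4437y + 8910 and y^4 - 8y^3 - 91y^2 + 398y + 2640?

y^3 - 91y - 330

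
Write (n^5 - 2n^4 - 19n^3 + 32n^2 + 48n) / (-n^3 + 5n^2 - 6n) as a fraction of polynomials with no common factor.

By polynomial division,
  n^5 - 2n^4 - 19n^3 + 32n^2 + 48n = (-n^2 - 3n + 10)(-n^3 + 5n^2 - 6n) + (-36n^2 + 108n)
  -n^3 + 5n^2 - 6n = ((1/36)n - 1/18)(-36n^2 + 108n) + (0)
Last nonzero remainder: -36n^2 + 108n. Dividing through by -36 gives the monic gcd n^2 - 3n.
Cancel n^2 - 3n from numerator and denominator to get the reduced form.

(-n^3 - n^2 + 16n + 16)/(n - 2)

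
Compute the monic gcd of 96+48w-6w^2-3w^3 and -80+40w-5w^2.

Euclidean algorithm in ℚ[w]:
  -3w^3-6w^2+48w+96 = ((3/5)w+6)(-5w^2+40w-80) + (-144w+576)
  -5w^2+40w-80 = ((5/144)w-5/36)(-144w+576) + (0)
Last nonzero remainder: -144w+576. Dividing through by -144 gives the monic gcd w-4.

-4+w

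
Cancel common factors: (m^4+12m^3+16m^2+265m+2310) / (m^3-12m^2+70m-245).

(m^2+17m+66)/(m-7)

Apply the Euclidean algorithm:
  m^4+12m^3+16m^2+265m+2310 = (m+24)(m^3-12m^2+70m-245) + (234m^2-1170m+8190)
  m^3-12m^2+70m-245 = ((1/234)m-7/234)(234m^2-1170m+8190) + (0)
Last nonzero remainder: 234m^2-1170m+8190. Dividing through by 234 gives the monic gcd m^2-5m+35.
Cancel m^2-5m+35 from numerator and denominator to get the reduced form.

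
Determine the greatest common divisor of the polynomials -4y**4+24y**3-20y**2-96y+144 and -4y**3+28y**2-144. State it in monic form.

Repeated division with remainder:
  -4y**4+24y**3-20y**2-96y+144 = (y+1)(-4y**3+28y**2-144) + (-48y**2+48y+288)
  -4y**3+28y**2-144 = ((1/12)y-1/2)(-48y**2+48y+288) + (0)
Last nonzero remainder: -48y**2+48y+288. Dividing through by -48 gives the monic gcd y**2-y-6.

y**2-y-6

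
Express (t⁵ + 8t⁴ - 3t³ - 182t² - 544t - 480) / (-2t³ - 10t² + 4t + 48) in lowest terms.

(-t³ - t² + 22t + 40)/(2t - 4)

By polynomial division,
  t⁵ + 8t⁴ - 3t³ - 182t² - 544t - 480 = (-(1/2)t² - (3/2)t + 8)(-2t³ - 10t² + 4t + 48) + (-72t² - 504t - 864)
  -2t³ - 10t² + 4t + 48 = ((1/36)t - 1/18)(-72t² - 504t - 864) + (0)
Last nonzero remainder: -72t² - 504t - 864. Dividing through by -72 gives the monic gcd t² + 7t + 12.
Cancel t² + 7t + 12 from numerator and denominator to get the reduced form.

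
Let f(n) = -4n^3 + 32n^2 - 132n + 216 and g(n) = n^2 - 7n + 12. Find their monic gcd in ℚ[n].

n - 3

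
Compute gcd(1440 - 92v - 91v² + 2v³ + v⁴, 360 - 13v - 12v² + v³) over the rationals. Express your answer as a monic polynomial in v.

-40 - 3v + v²

Apply the Euclidean algorithm:
  v⁴ + 2v³ - 91v² - 92v + 1440 = (v + 14)(v³ - 12v² - 13v + 360) + (90v² - 270v - 3600)
  v³ - 12v² - 13v + 360 = ((1/90)v - 1/10)(90v² - 270v - 3600) + (0)
Last nonzero remainder: 90v² - 270v - 3600. Dividing through by 90 gives the monic gcd v² - 3v - 40.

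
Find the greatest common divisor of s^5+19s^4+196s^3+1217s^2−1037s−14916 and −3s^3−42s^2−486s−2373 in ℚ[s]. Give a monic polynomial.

s^2+7s+113

Repeated division with remainder:
  s^5+19s^4+196s^3+1217s^2−1037s−14916 = (−(1/3)s^2−(5/3)s+12)(−3s^3−42s^2−486s−2373) + (120s^2+840s+13560)
  −3s^3−42s^2−486s−2373 = (−(1/40)s−7/40)(120s^2+840s+13560) + (0)
Last nonzero remainder: 120s^2+840s+13560. Dividing through by 120 gives the monic gcd s^2+7s+113.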